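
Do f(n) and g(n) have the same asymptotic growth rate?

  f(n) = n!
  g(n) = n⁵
False

f(n) = n! is O(n!), and g(n) = n⁵ is O(n⁵).
Since they have different growth rates, f(n) = Θ(g(n)) is false.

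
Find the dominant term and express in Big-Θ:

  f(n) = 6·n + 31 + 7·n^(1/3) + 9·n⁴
Θ(n⁴)

Order the terms by growth rate: 31 ≺ 7·n^(1/3) ≺ 6·n ≺ 9·n⁴.
The fastest-growing term 9·n⁴ dominates as n → ∞; dropping its constant factor gives Θ(n⁴).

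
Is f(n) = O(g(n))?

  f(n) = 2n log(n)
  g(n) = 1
False

f(n) = 2n log(n) is O(n log n), and g(n) = 1 is O(1).
Since O(n log n) grows faster than O(1), f(n) = O(g(n)) is false.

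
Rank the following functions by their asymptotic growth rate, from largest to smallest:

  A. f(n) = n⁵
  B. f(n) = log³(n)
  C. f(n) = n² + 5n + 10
A > C > B

Comparing growth rates:
A = n⁵ is O(n⁵)
C = n² + 5n + 10 is O(n²)
B = log³(n) is O(log³ n)

Therefore, the order from fastest to slowest is: A > C > B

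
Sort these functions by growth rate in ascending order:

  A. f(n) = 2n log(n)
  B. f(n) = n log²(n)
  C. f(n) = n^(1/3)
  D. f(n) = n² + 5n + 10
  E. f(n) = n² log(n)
C < A < B < D < E

Comparing growth rates:
C = n^(1/3) is O(n^(1/3))
A = 2n log(n) is O(n log n)
B = n log²(n) is O(n log² n)
D = n² + 5n + 10 is O(n²)
E = n² log(n) is O(n² log n)

Therefore, the order from slowest to fastest is: C < A < B < D < E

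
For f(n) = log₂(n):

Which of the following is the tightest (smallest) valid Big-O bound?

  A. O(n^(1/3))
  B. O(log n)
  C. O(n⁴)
B

f(n) = log₂(n) is O(log n).
All listed options are valid Big-O bounds (upper bounds),
but O(log n) is the tightest (smallest valid bound).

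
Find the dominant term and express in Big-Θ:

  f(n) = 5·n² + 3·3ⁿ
Θ(3ⁿ)

Order the terms by growth rate: 5·n² ≺ 3·3ⁿ.
The fastest-growing term 3·3ⁿ dominates as n → ∞; dropping its constant factor gives Θ(3ⁿ).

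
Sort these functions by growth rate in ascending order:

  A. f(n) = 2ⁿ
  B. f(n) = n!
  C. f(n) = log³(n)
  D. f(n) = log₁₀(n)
D < C < A < B

Comparing growth rates:
D = log₁₀(n) is O(log n)
C = log³(n) is O(log³ n)
A = 2ⁿ is O(2ⁿ)
B = n! is O(n!)

Therefore, the order from slowest to fastest is: D < C < A < B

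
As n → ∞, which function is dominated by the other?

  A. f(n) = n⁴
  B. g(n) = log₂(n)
B

f(n) = n⁴ is O(n⁴), while g(n) = log₂(n) is O(log n).
Since O(log n) grows slower than O(n⁴), g(n) is dominated.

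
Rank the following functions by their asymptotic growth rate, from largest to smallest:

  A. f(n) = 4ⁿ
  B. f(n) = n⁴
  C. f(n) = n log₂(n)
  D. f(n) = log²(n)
A > B > C > D

Comparing growth rates:
A = 4ⁿ is O(4ⁿ)
B = n⁴ is O(n⁴)
C = n log₂(n) is O(n log n)
D = log²(n) is O(log² n)

Therefore, the order from fastest to slowest is: A > B > C > D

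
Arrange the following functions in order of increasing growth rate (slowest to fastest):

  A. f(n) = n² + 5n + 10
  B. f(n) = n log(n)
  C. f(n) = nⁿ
B < A < C

Comparing growth rates:
B = n log(n) is O(n log n)
A = n² + 5n + 10 is O(n²)
C = nⁿ is O(nⁿ)

Therefore, the order from slowest to fastest is: B < A < C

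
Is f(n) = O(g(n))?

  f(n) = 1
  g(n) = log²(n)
True

f(n) = 1 is O(1), and g(n) = log²(n) is O(log² n).
Since O(1) ⊆ O(log² n) (f grows no faster than g), f(n) = O(g(n)) is true.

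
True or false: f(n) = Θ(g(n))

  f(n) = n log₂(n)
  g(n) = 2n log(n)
True

f(n) = n log₂(n) and g(n) = 2n log(n) are both O(n log n).
Since they have the same asymptotic growth rate, f(n) = Θ(g(n)) is true.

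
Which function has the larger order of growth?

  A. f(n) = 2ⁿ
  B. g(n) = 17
A

f(n) = 2ⁿ is O(2ⁿ), while g(n) = 17 is O(1).
Since O(2ⁿ) grows faster than O(1), f(n) dominates.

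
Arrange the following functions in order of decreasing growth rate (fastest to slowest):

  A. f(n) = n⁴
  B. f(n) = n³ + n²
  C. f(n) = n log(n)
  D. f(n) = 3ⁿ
D > A > B > C

Comparing growth rates:
D = 3ⁿ is O(3ⁿ)
A = n⁴ is O(n⁴)
B = n³ + n² is O(n³)
C = n log(n) is O(n log n)

Therefore, the order from fastest to slowest is: D > A > B > C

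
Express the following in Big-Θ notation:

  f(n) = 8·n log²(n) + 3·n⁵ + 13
Θ(n⁵)

Order the terms by growth rate: 13 ≺ 8·n log²(n) ≺ 3·n⁵.
The fastest-growing term 3·n⁵ dominates as n → ∞; dropping its constant factor gives Θ(n⁵).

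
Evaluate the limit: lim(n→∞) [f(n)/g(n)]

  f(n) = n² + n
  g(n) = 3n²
1/3

Since n² + n and 3n² have the same growth rate (O(n²)),
the ratio converges to a constant: 1/3.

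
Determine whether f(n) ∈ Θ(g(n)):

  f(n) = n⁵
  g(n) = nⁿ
False

f(n) = n⁵ is O(n⁵), and g(n) = nⁿ is O(nⁿ).
Since they have different growth rates, f(n) = Θ(g(n)) is false.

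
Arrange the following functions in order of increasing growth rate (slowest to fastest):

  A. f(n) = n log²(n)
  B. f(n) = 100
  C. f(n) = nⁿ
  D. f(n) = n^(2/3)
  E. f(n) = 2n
B < D < E < A < C

Comparing growth rates:
B = 100 is O(1)
D = n^(2/3) is O(n^(2/3))
E = 2n is O(n)
A = n log²(n) is O(n log² n)
C = nⁿ is O(nⁿ)

Therefore, the order from slowest to fastest is: B < D < E < A < C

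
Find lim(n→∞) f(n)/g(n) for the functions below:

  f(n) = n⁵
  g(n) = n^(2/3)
∞

Since n⁵ (O(n⁵)) grows faster than n^(2/3) (O(n^(2/3))),
the ratio f(n)/g(n) → ∞ as n → ∞.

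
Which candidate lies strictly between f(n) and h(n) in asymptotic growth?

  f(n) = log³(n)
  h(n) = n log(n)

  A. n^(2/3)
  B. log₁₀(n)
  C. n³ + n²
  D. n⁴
A

We need g(n) with log³(n) = o(g(n)) and g(n) = o(n log(n)), i.e. O(log³ n) ≺ g ≺ O(n log n).
Check each option:
  A. n^(2/3) — O(n^(2/3)) is strictly between O(log³ n) and O(n log n) ✓
  B. log₁₀(n) — O(log n) does not grow strictly faster than f(n)
  C. n³ + n² — O(n³) does not grow strictly slower than h(n)
  D. n⁴ — O(n⁴) does not grow strictly slower than h(n)

Only option A (n^(2/3)) lies strictly between.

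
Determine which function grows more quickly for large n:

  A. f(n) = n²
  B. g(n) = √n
A

f(n) = n² is O(n²), while g(n) = √n is O(√n).
Since O(n²) grows faster than O(√n), f(n) dominates.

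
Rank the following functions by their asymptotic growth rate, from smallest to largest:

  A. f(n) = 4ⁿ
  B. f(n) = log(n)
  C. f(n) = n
B < C < A

Comparing growth rates:
B = log(n) is O(log n)
C = n is O(n)
A = 4ⁿ is O(4ⁿ)

Therefore, the order from slowest to fastest is: B < C < A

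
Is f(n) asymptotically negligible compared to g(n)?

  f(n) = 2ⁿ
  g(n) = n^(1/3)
False

f(n) = 2ⁿ is O(2ⁿ), and g(n) = n^(1/3) is O(n^(1/3)).
Since O(2ⁿ) grows faster than or equal to O(n^(1/3)), f(n) = o(g(n)) is false.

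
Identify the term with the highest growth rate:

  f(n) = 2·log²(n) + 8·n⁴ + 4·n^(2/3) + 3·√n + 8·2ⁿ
8·2ⁿ

Looking at each term:
  - 2·log²(n) is O(log² n)
  - 8·n⁴ is O(n⁴)
  - 4·n^(2/3) is O(n^(2/3))
  - 3·√n is O(√n)
  - 8·2ⁿ is O(2ⁿ)

The term 8·2ⁿ (O(2ⁿ)) grows fastest and dominates all others.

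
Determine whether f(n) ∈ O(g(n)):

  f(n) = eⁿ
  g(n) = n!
True

f(n) = eⁿ is O(eⁿ), and g(n) = n! is O(n!).
Since O(eⁿ) ⊆ O(n!) (f grows no faster than g), f(n) = O(g(n)) is true.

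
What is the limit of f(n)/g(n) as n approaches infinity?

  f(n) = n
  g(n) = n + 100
1

Since n and n + 100 have the same growth rate (O(n)),
the ratio converges to a constant: 1.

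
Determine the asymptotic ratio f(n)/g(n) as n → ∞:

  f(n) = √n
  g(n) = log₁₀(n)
∞

Since √n (O(√n)) grows faster than log₁₀(n) (O(log n)),
the ratio f(n)/g(n) → ∞ as n → ∞.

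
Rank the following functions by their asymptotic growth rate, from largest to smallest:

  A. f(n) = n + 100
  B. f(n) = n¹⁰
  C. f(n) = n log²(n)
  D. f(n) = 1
B > C > A > D

Comparing growth rates:
B = n¹⁰ is O(n¹⁰)
C = n log²(n) is O(n log² n)
A = n + 100 is O(n)
D = 1 is O(1)

Therefore, the order from fastest to slowest is: B > C > A > D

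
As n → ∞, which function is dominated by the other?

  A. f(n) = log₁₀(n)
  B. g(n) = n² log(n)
A

f(n) = log₁₀(n) is O(log n), while g(n) = n² log(n) is O(n² log n).
Since O(log n) grows slower than O(n² log n), f(n) is dominated.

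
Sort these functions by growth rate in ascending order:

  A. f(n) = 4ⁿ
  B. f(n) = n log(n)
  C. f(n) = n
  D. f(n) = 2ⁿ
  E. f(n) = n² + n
C < B < E < D < A

Comparing growth rates:
C = n is O(n)
B = n log(n) is O(n log n)
E = n² + n is O(n²)
D = 2ⁿ is O(2ⁿ)
A = 4ⁿ is O(4ⁿ)

Therefore, the order from slowest to fastest is: C < B < E < D < A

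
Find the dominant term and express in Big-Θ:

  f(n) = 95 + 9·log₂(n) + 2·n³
Θ(n³)

Order the terms by growth rate: 95 ≺ 9·log₂(n) ≺ 2·n³.
The fastest-growing term 2·n³ dominates as n → ∞; dropping its constant factor gives Θ(n³).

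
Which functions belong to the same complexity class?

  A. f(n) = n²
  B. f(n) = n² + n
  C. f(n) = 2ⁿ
A and B

Examining each function:
  A. n² is O(n²)
  B. n² + n is O(n²)
  C. 2ⁿ is O(2ⁿ)

Functions A and B both have the same complexity class.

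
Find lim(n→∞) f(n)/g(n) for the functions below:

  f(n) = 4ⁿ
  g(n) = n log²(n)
∞

Since 4ⁿ (O(4ⁿ)) grows faster than n log²(n) (O(n log² n)),
the ratio f(n)/g(n) → ∞ as n → ∞.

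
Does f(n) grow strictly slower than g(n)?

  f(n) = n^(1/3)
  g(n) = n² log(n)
True

f(n) = n^(1/3) is O(n^(1/3)), and g(n) = n² log(n) is O(n² log n).
Since O(n^(1/3)) grows strictly slower than O(n² log n), f(n) = o(g(n)) is true.
This means lim(n→∞) f(n)/g(n) = 0.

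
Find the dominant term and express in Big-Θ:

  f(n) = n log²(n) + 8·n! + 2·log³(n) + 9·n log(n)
Θ(n!)

Order the terms by growth rate: 2·log³(n) ≺ 9·n log(n) ≺ n log²(n) ≺ 8·n!.
The fastest-growing term 8·n! dominates as n → ∞; dropping its constant factor gives Θ(n!).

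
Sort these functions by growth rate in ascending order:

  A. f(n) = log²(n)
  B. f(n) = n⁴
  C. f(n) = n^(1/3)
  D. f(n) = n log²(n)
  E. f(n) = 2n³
A < C < D < E < B

Comparing growth rates:
A = log²(n) is O(log² n)
C = n^(1/3) is O(n^(1/3))
D = n log²(n) is O(n log² n)
E = 2n³ is O(n³)
B = n⁴ is O(n⁴)

Therefore, the order from slowest to fastest is: A < C < D < E < B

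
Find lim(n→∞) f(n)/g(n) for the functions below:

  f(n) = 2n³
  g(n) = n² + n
∞

Since 2n³ (O(n³)) grows faster than n² + n (O(n²)),
the ratio f(n)/g(n) → ∞ as n → ∞.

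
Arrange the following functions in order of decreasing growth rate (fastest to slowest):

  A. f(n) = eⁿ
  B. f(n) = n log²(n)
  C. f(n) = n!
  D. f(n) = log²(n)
C > A > B > D

Comparing growth rates:
C = n! is O(n!)
A = eⁿ is O(eⁿ)
B = n log²(n) is O(n log² n)
D = log²(n) is O(log² n)

Therefore, the order from fastest to slowest is: C > A > B > D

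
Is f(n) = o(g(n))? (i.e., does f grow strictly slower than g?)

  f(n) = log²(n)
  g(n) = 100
False

f(n) = log²(n) is O(log² n), and g(n) = 100 is O(1).
Since O(log² n) grows faster than or equal to O(1), f(n) = o(g(n)) is false.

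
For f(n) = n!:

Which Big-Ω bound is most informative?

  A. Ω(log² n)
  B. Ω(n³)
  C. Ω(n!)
C

f(n) = n! is Ω(n!).
All listed options are valid Big-Ω bounds (lower bounds),
but Ω(n!) is the tightest (largest valid bound).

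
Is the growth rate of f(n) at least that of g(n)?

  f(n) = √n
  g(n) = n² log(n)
False

f(n) = √n is O(√n), and g(n) = n² log(n) is O(n² log n).
Since O(√n) grows slower than O(n² log n), f(n) = Ω(g(n)) is false.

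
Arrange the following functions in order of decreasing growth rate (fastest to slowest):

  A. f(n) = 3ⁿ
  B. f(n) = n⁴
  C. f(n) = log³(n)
A > B > C

Comparing growth rates:
A = 3ⁿ is O(3ⁿ)
B = n⁴ is O(n⁴)
C = log³(n) is O(log³ n)

Therefore, the order from fastest to slowest is: A > B > C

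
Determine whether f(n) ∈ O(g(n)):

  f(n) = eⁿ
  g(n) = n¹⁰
False

f(n) = eⁿ is O(eⁿ), and g(n) = n¹⁰ is O(n¹⁰).
Since O(eⁿ) grows faster than O(n¹⁰), f(n) = O(g(n)) is false.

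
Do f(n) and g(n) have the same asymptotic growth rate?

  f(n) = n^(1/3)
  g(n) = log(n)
False

f(n) = n^(1/3) is O(n^(1/3)), and g(n) = log(n) is O(log n).
Since they have different growth rates, f(n) = Θ(g(n)) is false.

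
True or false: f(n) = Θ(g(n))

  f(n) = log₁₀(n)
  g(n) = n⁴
False

f(n) = log₁₀(n) is O(log n), and g(n) = n⁴ is O(n⁴).
Since they have different growth rates, f(n) = Θ(g(n)) is false.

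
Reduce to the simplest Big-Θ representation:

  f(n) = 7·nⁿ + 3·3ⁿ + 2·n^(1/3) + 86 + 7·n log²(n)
Θ(nⁿ)

Order the terms by growth rate: 86 ≺ 2·n^(1/3) ≺ 7·n log²(n) ≺ 3·3ⁿ ≺ 7·nⁿ.
The fastest-growing term 7·nⁿ dominates as n → ∞; dropping its constant factor gives Θ(nⁿ).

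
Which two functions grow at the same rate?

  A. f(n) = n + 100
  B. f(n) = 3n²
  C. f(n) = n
A and C

Examining each function:
  A. n + 100 is O(n)
  B. 3n² is O(n²)
  C. n is O(n)

Functions A and C both have the same complexity class.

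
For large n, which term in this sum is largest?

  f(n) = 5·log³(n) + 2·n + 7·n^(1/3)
2·n

Looking at each term:
  - 5·log³(n) is O(log³ n)
  - 2·n is O(n)
  - 7·n^(1/3) is O(n^(1/3))

The term 2·n (O(n)) grows fastest and dominates all others.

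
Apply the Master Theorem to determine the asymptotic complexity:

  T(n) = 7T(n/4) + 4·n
Θ(n^log₄(7))

Master Theorem: a = 7, b = 4, f(n) = 4·n.
Compute the critical exponent d = log₄(7) = 1.404.
Compare f(n) = Θ(n) against n^d:
  k = 1 < d = 1.404, so f(n) = O(n^(d-ε)) — Case 1.
  The recursion cost dominates: T(n) = Θ(n^d) = Θ(n^log₄(7)).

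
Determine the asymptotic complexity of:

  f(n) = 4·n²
O(n²)

The dominant term in 4·n² is 4·n², which is Θ(n²).
Constants are absorbed, so the tightest bound is O(n²).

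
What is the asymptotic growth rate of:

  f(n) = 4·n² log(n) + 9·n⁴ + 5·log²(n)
Θ(n⁴)

Order the terms by growth rate: 5·log²(n) ≺ 4·n² log(n) ≺ 9·n⁴.
The fastest-growing term 9·n⁴ dominates as n → ∞; dropping its constant factor gives Θ(n⁴).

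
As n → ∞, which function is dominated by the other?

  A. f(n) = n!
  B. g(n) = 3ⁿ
B

f(n) = n! is O(n!), while g(n) = 3ⁿ is O(3ⁿ).
Since O(3ⁿ) grows slower than O(n!), g(n) is dominated.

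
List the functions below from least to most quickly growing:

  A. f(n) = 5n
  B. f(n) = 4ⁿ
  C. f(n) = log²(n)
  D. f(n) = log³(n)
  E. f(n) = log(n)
E < C < D < A < B

Comparing growth rates:
E = log(n) is O(log n)
C = log²(n) is O(log² n)
D = log³(n) is O(log³ n)
A = 5n is O(n)
B = 4ⁿ is O(4ⁿ)

Therefore, the order from slowest to fastest is: E < C < D < A < B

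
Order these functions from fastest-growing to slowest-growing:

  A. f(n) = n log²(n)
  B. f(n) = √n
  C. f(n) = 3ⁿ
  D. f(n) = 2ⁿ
C > D > A > B

Comparing growth rates:
C = 3ⁿ is O(3ⁿ)
D = 2ⁿ is O(2ⁿ)
A = n log²(n) is O(n log² n)
B = √n is O(√n)

Therefore, the order from fastest to slowest is: C > D > A > B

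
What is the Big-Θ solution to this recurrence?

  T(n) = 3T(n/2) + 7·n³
Θ(n³)

Master Theorem: a = 3, b = 2, f(n) = 7·n³.
Compute the critical exponent d = log₂(3) = 1.585.
Compare f(n) = Θ(n³) against n^d:
  k = 3 > d = 1.585, so f(n) = Ω(n^(d+ε)) — Case 3.
  Regularity: a·(n/b)^3/n^3 = a/b^3 = 3/8 < 1 ✓.
  The top-level work dominates: T(n) = Θ(f(n)) = Θ(n³).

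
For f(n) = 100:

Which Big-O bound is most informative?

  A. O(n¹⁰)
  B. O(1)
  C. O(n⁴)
B

f(n) = 100 is O(1).
All listed options are valid Big-O bounds (upper bounds),
but O(1) is the tightest (smallest valid bound).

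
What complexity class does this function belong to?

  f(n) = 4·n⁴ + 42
O(n⁴)

The dominant term in 4·n⁴ + 42 is 4·n⁴, which is Θ(n⁴).
Lower-order terms (42) are asymptotically negligible.
Constants are absorbed, so the tightest bound is O(n⁴).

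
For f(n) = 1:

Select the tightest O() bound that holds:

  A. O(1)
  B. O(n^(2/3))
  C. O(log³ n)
A

f(n) = 1 is O(1).
All listed options are valid Big-O bounds (upper bounds),
but O(1) is the tightest (smallest valid bound).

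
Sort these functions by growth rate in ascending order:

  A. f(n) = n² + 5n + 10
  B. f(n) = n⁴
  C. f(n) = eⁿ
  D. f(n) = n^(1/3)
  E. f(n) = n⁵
D < A < B < E < C

Comparing growth rates:
D = n^(1/3) is O(n^(1/3))
A = n² + 5n + 10 is O(n²)
B = n⁴ is O(n⁴)
E = n⁵ is O(n⁵)
C = eⁿ is O(eⁿ)

Therefore, the order from slowest to fastest is: D < A < B < E < C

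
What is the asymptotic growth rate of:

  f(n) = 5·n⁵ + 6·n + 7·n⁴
Θ(n⁵)

Order the terms by growth rate: 6·n ≺ 7·n⁴ ≺ 5·n⁵.
The fastest-growing term 5·n⁵ dominates as n → ∞; dropping its constant factor gives Θ(n⁵).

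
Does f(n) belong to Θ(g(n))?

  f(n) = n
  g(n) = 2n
True

f(n) = n and g(n) = 2n are both O(n).
Since they have the same asymptotic growth rate, f(n) = Θ(g(n)) is true.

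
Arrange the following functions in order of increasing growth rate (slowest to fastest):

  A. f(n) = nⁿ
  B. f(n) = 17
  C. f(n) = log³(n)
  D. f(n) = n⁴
B < C < D < A

Comparing growth rates:
B = 17 is O(1)
C = log³(n) is O(log³ n)
D = n⁴ is O(n⁴)
A = nⁿ is O(nⁿ)

Therefore, the order from slowest to fastest is: B < C < D < A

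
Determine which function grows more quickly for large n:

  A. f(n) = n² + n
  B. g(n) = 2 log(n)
A

f(n) = n² + n is O(n²), while g(n) = 2 log(n) is O(log n).
Since O(n²) grows faster than O(log n), f(n) dominates.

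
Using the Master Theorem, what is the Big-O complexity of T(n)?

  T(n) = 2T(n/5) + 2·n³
Θ(n³)

Master Theorem: a = 2, b = 5, f(n) = 2·n³.
Compute the critical exponent d = log₅(2) = 0.431.
Compare f(n) = Θ(n³) against n^d:
  k = 3 > d = 0.431, so f(n) = Ω(n^(d+ε)) — Case 3.
  Regularity: a·(n/b)^3/n^3 = a/b^3 = 2/125 < 1 ✓.
  The top-level work dominates: T(n) = Θ(f(n)) = Θ(n³).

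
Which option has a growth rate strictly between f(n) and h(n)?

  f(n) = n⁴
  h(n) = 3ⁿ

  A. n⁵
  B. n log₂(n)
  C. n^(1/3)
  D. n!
A

We need g(n) with n⁴ = o(g(n)) and g(n) = o(3ⁿ), i.e. O(n⁴) ≺ g ≺ O(3ⁿ).
Check each option:
  A. n⁵ — O(n⁵) is strictly between O(n⁴) and O(3ⁿ) ✓
  B. n log₂(n) — O(n log n) does not grow strictly faster than f(n)
  C. n^(1/3) — O(n^(1/3)) does not grow strictly faster than f(n)
  D. n! — O(n!) does not grow strictly slower than h(n)

Only option A (n⁵) lies strictly between.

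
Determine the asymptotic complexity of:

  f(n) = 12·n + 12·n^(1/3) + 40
O(n)

The dominant term in 12·n + 12·n^(1/3) + 40 is 12·n, which is Θ(n).
Lower-order terms (12·n^(1/3), 40) are asymptotically negligible.
Constants are absorbed, so the tightest bound is O(n).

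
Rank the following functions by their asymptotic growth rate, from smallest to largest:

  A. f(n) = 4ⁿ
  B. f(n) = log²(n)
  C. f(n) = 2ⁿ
B < C < A

Comparing growth rates:
B = log²(n) is O(log² n)
C = 2ⁿ is O(2ⁿ)
A = 4ⁿ is O(4ⁿ)

Therefore, the order from slowest to fastest is: B < C < A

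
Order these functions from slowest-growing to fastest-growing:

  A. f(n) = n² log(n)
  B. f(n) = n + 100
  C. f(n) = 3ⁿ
B < A < C

Comparing growth rates:
B = n + 100 is O(n)
A = n² log(n) is O(n² log n)
C = 3ⁿ is O(3ⁿ)

Therefore, the order from slowest to fastest is: B < A < C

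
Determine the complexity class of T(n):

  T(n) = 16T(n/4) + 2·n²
Θ(n² log n)

Master Theorem: a = 16, b = 4, f(n) = 2·n².
Compute the critical exponent d = log₄(16) = 2.
Compare f(n) = Θ(n²) against n^d:
  k = 2 = d, so f(n) = Θ(n^d) — Case 2.
  Work is balanced across levels: T(n) = Θ(n^d log n) = Θ(n² log n).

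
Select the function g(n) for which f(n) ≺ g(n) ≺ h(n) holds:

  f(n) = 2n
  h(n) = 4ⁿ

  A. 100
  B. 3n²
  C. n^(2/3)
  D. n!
B

We need g(n) with 2n = o(g(n)) and g(n) = o(4ⁿ), i.e. O(n) ≺ g ≺ O(4ⁿ).
Check each option:
  A. 100 — O(1) does not grow strictly faster than f(n)
  B. 3n² — O(n²) is strictly between O(n) and O(4ⁿ) ✓
  C. n^(2/3) — O(n^(2/3)) does not grow strictly faster than f(n)
  D. n! — O(n!) does not grow strictly slower than h(n)

Only option B (3n²) lies strictly between.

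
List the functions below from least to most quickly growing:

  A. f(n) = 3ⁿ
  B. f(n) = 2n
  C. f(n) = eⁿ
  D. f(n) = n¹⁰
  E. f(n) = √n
E < B < D < C < A

Comparing growth rates:
E = √n is O(√n)
B = 2n is O(n)
D = n¹⁰ is O(n¹⁰)
C = eⁿ is O(eⁿ)
A = 3ⁿ is O(3ⁿ)

Therefore, the order from slowest to fastest is: E < B < D < C < A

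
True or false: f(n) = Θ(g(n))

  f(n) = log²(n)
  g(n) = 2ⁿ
False

f(n) = log²(n) is O(log² n), and g(n) = 2ⁿ is O(2ⁿ).
Since they have different growth rates, f(n) = Θ(g(n)) is false.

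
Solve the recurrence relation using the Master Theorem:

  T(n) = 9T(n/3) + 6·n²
Θ(n² log n)

Master Theorem: a = 9, b = 3, f(n) = 6·n².
Compute the critical exponent d = log₃(9) = 2.
Compare f(n) = Θ(n²) against n^d:
  k = 2 = d, so f(n) = Θ(n^d) — Case 2.
  Work is balanced across levels: T(n) = Θ(n^d log n) = Θ(n² log n).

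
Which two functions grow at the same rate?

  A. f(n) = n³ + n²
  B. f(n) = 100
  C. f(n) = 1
B and C

Examining each function:
  A. n³ + n² is O(n³)
  B. 100 is O(1)
  C. 1 is O(1)

Functions B and C both have the same complexity class.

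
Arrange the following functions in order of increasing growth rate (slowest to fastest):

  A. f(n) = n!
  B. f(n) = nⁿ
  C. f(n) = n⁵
C < A < B

Comparing growth rates:
C = n⁵ is O(n⁵)
A = n! is O(n!)
B = nⁿ is O(nⁿ)

Therefore, the order from slowest to fastest is: C < A < B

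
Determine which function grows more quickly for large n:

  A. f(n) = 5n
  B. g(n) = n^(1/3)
A

f(n) = 5n is O(n), while g(n) = n^(1/3) is O(n^(1/3)).
Since O(n) grows faster than O(n^(1/3)), f(n) dominates.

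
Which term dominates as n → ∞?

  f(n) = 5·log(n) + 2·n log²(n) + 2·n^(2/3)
2·n log²(n)

Looking at each term:
  - 5·log(n) is O(log n)
  - 2·n log²(n) is O(n log² n)
  - 2·n^(2/3) is O(n^(2/3))

The term 2·n log²(n) (O(n log² n)) grows fastest and dominates all others.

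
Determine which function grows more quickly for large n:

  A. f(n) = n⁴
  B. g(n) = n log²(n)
A

f(n) = n⁴ is O(n⁴), while g(n) = n log²(n) is O(n log² n).
Since O(n⁴) grows faster than O(n log² n), f(n) dominates.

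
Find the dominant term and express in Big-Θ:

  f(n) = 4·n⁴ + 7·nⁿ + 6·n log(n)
Θ(nⁿ)

Order the terms by growth rate: 6·n log(n) ≺ 4·n⁴ ≺ 7·nⁿ.
The fastest-growing term 7·nⁿ dominates as n → ∞; dropping its constant factor gives Θ(nⁿ).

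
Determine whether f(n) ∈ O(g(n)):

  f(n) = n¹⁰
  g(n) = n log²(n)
False

f(n) = n¹⁰ is O(n¹⁰), and g(n) = n log²(n) is O(n log² n).
Since O(n¹⁰) grows faster than O(n log² n), f(n) = O(g(n)) is false.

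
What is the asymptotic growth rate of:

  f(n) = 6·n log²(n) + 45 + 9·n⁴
Θ(n⁴)

Order the terms by growth rate: 45 ≺ 6·n log²(n) ≺ 9·n⁴.
The fastest-growing term 9·n⁴ dominates as n → ∞; dropping its constant factor gives Θ(n⁴).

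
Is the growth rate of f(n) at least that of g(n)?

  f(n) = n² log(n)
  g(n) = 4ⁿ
False

f(n) = n² log(n) is O(n² log n), and g(n) = 4ⁿ is O(4ⁿ).
Since O(n² log n) grows slower than O(4ⁿ), f(n) = Ω(g(n)) is false.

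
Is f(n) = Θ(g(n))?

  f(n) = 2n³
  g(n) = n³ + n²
True

f(n) = 2n³ and g(n) = n³ + n² are both O(n³).
Since they have the same asymptotic growth rate, f(n) = Θ(g(n)) is true.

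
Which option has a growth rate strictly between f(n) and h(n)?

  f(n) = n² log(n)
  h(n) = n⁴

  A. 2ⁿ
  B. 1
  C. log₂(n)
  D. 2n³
D

We need g(n) with n² log(n) = o(g(n)) and g(n) = o(n⁴), i.e. O(n² log n) ≺ g ≺ O(n⁴).
Check each option:
  A. 2ⁿ — O(2ⁿ) does not grow strictly slower than h(n)
  B. 1 — O(1) does not grow strictly faster than f(n)
  C. log₂(n) — O(log n) does not grow strictly faster than f(n)
  D. 2n³ — O(n³) is strictly between O(n² log n) and O(n⁴) ✓

Only option D (2n³) lies strictly between.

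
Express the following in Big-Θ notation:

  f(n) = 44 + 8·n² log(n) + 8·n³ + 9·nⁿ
Θ(nⁿ)

Order the terms by growth rate: 44 ≺ 8·n² log(n) ≺ 8·n³ ≺ 9·nⁿ.
The fastest-growing term 9·nⁿ dominates as n → ∞; dropping its constant factor gives Θ(nⁿ).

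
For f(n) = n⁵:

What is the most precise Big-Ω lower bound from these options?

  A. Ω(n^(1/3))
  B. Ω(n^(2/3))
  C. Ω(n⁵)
C

f(n) = n⁵ is Ω(n⁵).
All listed options are valid Big-Ω bounds (lower bounds),
but Ω(n⁵) is the tightest (largest valid bound).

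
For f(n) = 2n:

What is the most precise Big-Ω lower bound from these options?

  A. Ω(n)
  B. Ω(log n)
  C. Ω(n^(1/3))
A

f(n) = 2n is Ω(n).
All listed options are valid Big-Ω bounds (lower bounds),
but Ω(n) is the tightest (largest valid bound).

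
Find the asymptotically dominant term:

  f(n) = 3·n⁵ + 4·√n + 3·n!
3·n!

Looking at each term:
  - 3·n⁵ is O(n⁵)
  - 4·√n is O(√n)
  - 3·n! is O(n!)

The term 3·n! (O(n!)) grows fastest and dominates all others.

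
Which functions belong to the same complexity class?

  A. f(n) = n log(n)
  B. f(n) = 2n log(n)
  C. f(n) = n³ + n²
A and B

Examining each function:
  A. n log(n) is O(n log n)
  B. 2n log(n) is O(n log n)
  C. n³ + n² is O(n³)

Functions A and B both have the same complexity class.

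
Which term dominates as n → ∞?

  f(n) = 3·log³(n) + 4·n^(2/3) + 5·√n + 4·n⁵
4·n⁵

Looking at each term:
  - 3·log³(n) is O(log³ n)
  - 4·n^(2/3) is O(n^(2/3))
  - 5·√n is O(√n)
  - 4·n⁵ is O(n⁵)

The term 4·n⁵ (O(n⁵)) grows fastest and dominates all others.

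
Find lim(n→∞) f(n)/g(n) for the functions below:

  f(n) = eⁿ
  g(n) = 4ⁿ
0

Since eⁿ (O(eⁿ)) grows slower than 4ⁿ (O(4ⁿ)),
the ratio f(n)/g(n) → 0 as n → ∞.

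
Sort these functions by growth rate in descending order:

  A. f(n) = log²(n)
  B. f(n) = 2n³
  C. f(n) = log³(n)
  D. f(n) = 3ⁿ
D > B > C > A

Comparing growth rates:
D = 3ⁿ is O(3ⁿ)
B = 2n³ is O(n³)
C = log³(n) is O(log³ n)
A = log²(n) is O(log² n)

Therefore, the order from fastest to slowest is: D > B > C > A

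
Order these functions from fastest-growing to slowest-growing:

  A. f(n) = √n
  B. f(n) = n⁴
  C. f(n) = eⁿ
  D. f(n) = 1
C > B > A > D

Comparing growth rates:
C = eⁿ is O(eⁿ)
B = n⁴ is O(n⁴)
A = √n is O(√n)
D = 1 is O(1)

Therefore, the order from fastest to slowest is: C > B > A > D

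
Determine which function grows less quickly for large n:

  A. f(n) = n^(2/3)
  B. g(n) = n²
A

f(n) = n^(2/3) is O(n^(2/3)), while g(n) = n² is O(n²).
Since O(n^(2/3)) grows slower than O(n²), f(n) is dominated.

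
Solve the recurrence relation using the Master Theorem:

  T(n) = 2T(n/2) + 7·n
Θ(n log n)

Master Theorem: a = 2, b = 2, f(n) = 7·n.
Compute the critical exponent d = log₂(2) = 1.
Compare f(n) = Θ(n) against n^d:
  k = 1 = d, so f(n) = Θ(n^d) — Case 2.
  Work is balanced across levels: T(n) = Θ(n^d log n) = Θ(n log n).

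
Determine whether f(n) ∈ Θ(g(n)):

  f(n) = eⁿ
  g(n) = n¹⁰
False

f(n) = eⁿ is O(eⁿ), and g(n) = n¹⁰ is O(n¹⁰).
Since they have different growth rates, f(n) = Θ(g(n)) is false.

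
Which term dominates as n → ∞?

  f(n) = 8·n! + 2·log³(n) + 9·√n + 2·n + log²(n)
8·n!

Looking at each term:
  - 8·n! is O(n!)
  - 2·log³(n) is O(log³ n)
  - 9·√n is O(√n)
  - 2·n is O(n)
  - log²(n) is O(log² n)

The term 8·n! (O(n!)) grows fastest and dominates all others.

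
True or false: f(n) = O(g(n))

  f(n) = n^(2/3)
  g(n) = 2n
True

f(n) = n^(2/3) is O(n^(2/3)), and g(n) = 2n is O(n).
Since O(n^(2/3)) ⊆ O(n) (f grows no faster than g), f(n) = O(g(n)) is true.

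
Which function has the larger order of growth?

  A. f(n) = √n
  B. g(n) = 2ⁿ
B

f(n) = √n is O(√n), while g(n) = 2ⁿ is O(2ⁿ).
Since O(2ⁿ) grows faster than O(√n), g(n) dominates.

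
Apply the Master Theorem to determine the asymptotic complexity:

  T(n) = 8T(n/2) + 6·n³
Θ(n³ log n)

Master Theorem: a = 8, b = 2, f(n) = 6·n³.
Compute the critical exponent d = log₂(8) = 3.
Compare f(n) = Θ(n³) against n^d:
  k = 3 = d, so f(n) = Θ(n^d) — Case 2.
  Work is balanced across levels: T(n) = Θ(n^d log n) = Θ(n³ log n).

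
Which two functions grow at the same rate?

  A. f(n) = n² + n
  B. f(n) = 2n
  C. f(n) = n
B and C

Examining each function:
  A. n² + n is O(n²)
  B. 2n is O(n)
  C. n is O(n)

Functions B and C both have the same complexity class.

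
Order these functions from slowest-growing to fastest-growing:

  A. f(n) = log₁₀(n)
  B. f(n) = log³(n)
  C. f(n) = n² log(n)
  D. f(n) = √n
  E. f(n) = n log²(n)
A < B < D < E < C

Comparing growth rates:
A = log₁₀(n) is O(log n)
B = log³(n) is O(log³ n)
D = √n is O(√n)
E = n log²(n) is O(n log² n)
C = n² log(n) is O(n² log n)

Therefore, the order from slowest to fastest is: A < B < D < E < C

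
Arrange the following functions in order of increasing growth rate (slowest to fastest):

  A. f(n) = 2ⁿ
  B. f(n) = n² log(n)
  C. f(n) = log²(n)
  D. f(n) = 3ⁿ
C < B < A < D

Comparing growth rates:
C = log²(n) is O(log² n)
B = n² log(n) is O(n² log n)
A = 2ⁿ is O(2ⁿ)
D = 3ⁿ is O(3ⁿ)

Therefore, the order from slowest to fastest is: C < B < A < D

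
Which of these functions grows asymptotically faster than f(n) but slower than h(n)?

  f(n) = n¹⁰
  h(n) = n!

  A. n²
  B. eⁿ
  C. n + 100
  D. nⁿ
B

We need g(n) with n¹⁰ = o(g(n)) and g(n) = o(n!), i.e. O(n¹⁰) ≺ g ≺ O(n!).
Check each option:
  A. n² — O(n²) does not grow strictly faster than f(n)
  B. eⁿ — O(eⁿ) is strictly between O(n¹⁰) and O(n!) ✓
  C. n + 100 — O(n) does not grow strictly faster than f(n)
  D. nⁿ — O(nⁿ) does not grow strictly slower than h(n)

Only option B (eⁿ) lies strictly between.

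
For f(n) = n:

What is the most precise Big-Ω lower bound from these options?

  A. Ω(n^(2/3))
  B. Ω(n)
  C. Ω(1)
B

f(n) = n is Ω(n).
All listed options are valid Big-Ω bounds (lower bounds),
but Ω(n) is the tightest (largest valid bound).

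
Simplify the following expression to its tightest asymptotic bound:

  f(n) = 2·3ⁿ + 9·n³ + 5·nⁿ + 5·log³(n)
Θ(nⁿ)

Order the terms by growth rate: 5·log³(n) ≺ 9·n³ ≺ 2·3ⁿ ≺ 5·nⁿ.
The fastest-growing term 5·nⁿ dominates as n → ∞; dropping its constant factor gives Θ(nⁿ).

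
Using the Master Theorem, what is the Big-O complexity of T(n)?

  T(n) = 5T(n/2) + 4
Θ(n^log₂(5))

Master Theorem: a = 5, b = 2, f(n) = 4.
Compute the critical exponent d = log₂(5) = 2.322.
Compare f(n) = Θ(1) against n^d:
  k = 0 < d = 2.322, so f(n) = O(n^(d-ε)) — Case 1.
  The recursion cost dominates: T(n) = Θ(n^d) = Θ(n^log₂(5)).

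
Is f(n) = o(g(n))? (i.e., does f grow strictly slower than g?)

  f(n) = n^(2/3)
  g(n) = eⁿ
True

f(n) = n^(2/3) is O(n^(2/3)), and g(n) = eⁿ is O(eⁿ).
Since O(n^(2/3)) grows strictly slower than O(eⁿ), f(n) = o(g(n)) is true.
This means lim(n→∞) f(n)/g(n) = 0.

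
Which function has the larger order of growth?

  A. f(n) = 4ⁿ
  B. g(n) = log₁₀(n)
A

f(n) = 4ⁿ is O(4ⁿ), while g(n) = log₁₀(n) is O(log n).
Since O(4ⁿ) grows faster than O(log n), f(n) dominates.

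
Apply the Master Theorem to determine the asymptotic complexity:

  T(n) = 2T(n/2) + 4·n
Θ(n log n)

Master Theorem: a = 2, b = 2, f(n) = 4·n.
Compute the critical exponent d = log₂(2) = 1.
Compare f(n) = Θ(n) against n^d:
  k = 1 = d, so f(n) = Θ(n^d) — Case 2.
  Work is balanced across levels: T(n) = Θ(n^d log n) = Θ(n log n).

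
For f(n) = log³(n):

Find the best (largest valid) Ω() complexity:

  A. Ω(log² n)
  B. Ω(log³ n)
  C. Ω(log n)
B

f(n) = log³(n) is Ω(log³ n).
All listed options are valid Big-Ω bounds (lower bounds),
but Ω(log³ n) is the tightest (largest valid bound).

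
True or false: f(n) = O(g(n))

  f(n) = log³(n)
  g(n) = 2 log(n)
False

f(n) = log³(n) is O(log³ n), and g(n) = 2 log(n) is O(log n).
Since O(log³ n) grows faster than O(log n), f(n) = O(g(n)) is false.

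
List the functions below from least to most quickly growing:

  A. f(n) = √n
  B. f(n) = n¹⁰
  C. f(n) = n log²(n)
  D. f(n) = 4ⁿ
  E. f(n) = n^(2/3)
A < E < C < B < D

Comparing growth rates:
A = √n is O(√n)
E = n^(2/3) is O(n^(2/3))
C = n log²(n) is O(n log² n)
B = n¹⁰ is O(n¹⁰)
D = 4ⁿ is O(4ⁿ)

Therefore, the order from slowest to fastest is: A < E < C < B < D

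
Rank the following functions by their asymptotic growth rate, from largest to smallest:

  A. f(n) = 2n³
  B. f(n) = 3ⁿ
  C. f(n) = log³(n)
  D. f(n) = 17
B > A > C > D

Comparing growth rates:
B = 3ⁿ is O(3ⁿ)
A = 2n³ is O(n³)
C = log³(n) is O(log³ n)
D = 17 is O(1)

Therefore, the order from fastest to slowest is: B > A > C > D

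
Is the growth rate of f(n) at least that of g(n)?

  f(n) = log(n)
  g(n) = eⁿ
False

f(n) = log(n) is O(log n), and g(n) = eⁿ is O(eⁿ).
Since O(log n) grows slower than O(eⁿ), f(n) = Ω(g(n)) is false.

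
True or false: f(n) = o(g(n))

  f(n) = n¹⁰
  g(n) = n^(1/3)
False

f(n) = n¹⁰ is O(n¹⁰), and g(n) = n^(1/3) is O(n^(1/3)).
Since O(n¹⁰) grows faster than or equal to O(n^(1/3)), f(n) = o(g(n)) is false.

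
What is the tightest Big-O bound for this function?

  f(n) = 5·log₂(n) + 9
O(log n)

The dominant term in 5·log₂(n) + 9 is 5·log₂(n), which is Θ(log n).
Lower-order terms (9) are asymptotically negligible.
Constants are absorbed, so the tightest bound is O(log n).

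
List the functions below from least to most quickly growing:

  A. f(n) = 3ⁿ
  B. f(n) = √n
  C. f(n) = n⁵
B < C < A

Comparing growth rates:
B = √n is O(√n)
C = n⁵ is O(n⁵)
A = 3ⁿ is O(3ⁿ)

Therefore, the order from slowest to fastest is: B < C < A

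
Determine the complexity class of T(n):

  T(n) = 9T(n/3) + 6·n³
Θ(n³)

Master Theorem: a = 9, b = 3, f(n) = 6·n³.
Compute the critical exponent d = log₃(9) = 2.
Compare f(n) = Θ(n³) against n^d:
  k = 3 > d = 2, so f(n) = Ω(n^(d+ε)) — Case 3.
  Regularity: a·(n/b)^3/n^3 = a/b^3 = 9/27 < 1 ✓.
  The top-level work dominates: T(n) = Θ(f(n)) = Θ(n³).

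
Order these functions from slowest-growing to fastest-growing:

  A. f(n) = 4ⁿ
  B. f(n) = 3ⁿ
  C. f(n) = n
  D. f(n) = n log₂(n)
C < D < B < A

Comparing growth rates:
C = n is O(n)
D = n log₂(n) is O(n log n)
B = 3ⁿ is O(3ⁿ)
A = 4ⁿ is O(4ⁿ)

Therefore, the order from slowest to fastest is: C < D < B < A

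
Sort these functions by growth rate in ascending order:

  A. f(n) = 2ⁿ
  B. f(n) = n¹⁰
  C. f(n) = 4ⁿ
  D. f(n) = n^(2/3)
D < B < A < C

Comparing growth rates:
D = n^(2/3) is O(n^(2/3))
B = n¹⁰ is O(n¹⁰)
A = 2ⁿ is O(2ⁿ)
C = 4ⁿ is O(4ⁿ)

Therefore, the order from slowest to fastest is: D < B < A < C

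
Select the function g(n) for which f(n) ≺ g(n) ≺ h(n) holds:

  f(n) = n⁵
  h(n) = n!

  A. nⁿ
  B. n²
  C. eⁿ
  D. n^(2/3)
C

We need g(n) with n⁵ = o(g(n)) and g(n) = o(n!), i.e. O(n⁵) ≺ g ≺ O(n!).
Check each option:
  A. nⁿ — O(nⁿ) does not grow strictly slower than h(n)
  B. n² — O(n²) does not grow strictly faster than f(n)
  C. eⁿ — O(eⁿ) is strictly between O(n⁵) and O(n!) ✓
  D. n^(2/3) — O(n^(2/3)) does not grow strictly faster than f(n)

Only option C (eⁿ) lies strictly between.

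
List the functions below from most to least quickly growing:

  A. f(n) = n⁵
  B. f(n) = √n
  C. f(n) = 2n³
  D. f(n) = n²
A > C > D > B

Comparing growth rates:
A = n⁵ is O(n⁵)
C = 2n³ is O(n³)
D = n² is O(n²)
B = √n is O(√n)

Therefore, the order from fastest to slowest is: A > C > D > B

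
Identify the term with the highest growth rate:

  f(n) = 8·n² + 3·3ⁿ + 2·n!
2·n!

Looking at each term:
  - 8·n² is O(n²)
  - 3·3ⁿ is O(3ⁿ)
  - 2·n! is O(n!)

The term 2·n! (O(n!)) grows fastest and dominates all others.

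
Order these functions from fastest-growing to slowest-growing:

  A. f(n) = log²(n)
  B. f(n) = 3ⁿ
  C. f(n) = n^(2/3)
B > C > A

Comparing growth rates:
B = 3ⁿ is O(3ⁿ)
C = n^(2/3) is O(n^(2/3))
A = log²(n) is O(log² n)

Therefore, the order from fastest to slowest is: B > C > A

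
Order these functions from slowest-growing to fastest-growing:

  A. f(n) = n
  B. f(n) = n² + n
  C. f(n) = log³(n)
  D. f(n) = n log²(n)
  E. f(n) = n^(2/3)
C < E < A < D < B

Comparing growth rates:
C = log³(n) is O(log³ n)
E = n^(2/3) is O(n^(2/3))
A = n is O(n)
D = n log²(n) is O(n log² n)
B = n² + n is O(n²)

Therefore, the order from slowest to fastest is: C < E < A < D < B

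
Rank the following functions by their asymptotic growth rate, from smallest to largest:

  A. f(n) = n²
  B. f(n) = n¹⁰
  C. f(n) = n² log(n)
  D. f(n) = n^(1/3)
D < A < C < B

Comparing growth rates:
D = n^(1/3) is O(n^(1/3))
A = n² is O(n²)
C = n² log(n) is O(n² log n)
B = n¹⁰ is O(n¹⁰)

Therefore, the order from slowest to fastest is: D < A < C < B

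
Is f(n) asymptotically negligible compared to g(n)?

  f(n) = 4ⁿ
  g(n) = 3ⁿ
False

f(n) = 4ⁿ is O(4ⁿ), and g(n) = 3ⁿ is O(3ⁿ).
Since O(4ⁿ) grows faster than or equal to O(3ⁿ), f(n) = o(g(n)) is false.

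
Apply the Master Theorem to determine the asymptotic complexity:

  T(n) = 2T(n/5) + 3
Θ(n^log₅(2))

Master Theorem: a = 2, b = 5, f(n) = 3.
Compute the critical exponent d = log₅(2) = 0.431.
Compare f(n) = Θ(1) against n^d:
  k = 0 < d = 0.431, so f(n) = O(n^(d-ε)) — Case 1.
  The recursion cost dominates: T(n) = Θ(n^d) = Θ(n^log₅(2)).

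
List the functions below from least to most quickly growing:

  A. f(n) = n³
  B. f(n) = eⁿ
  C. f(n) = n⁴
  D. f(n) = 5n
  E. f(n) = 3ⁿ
D < A < C < B < E

Comparing growth rates:
D = 5n is O(n)
A = n³ is O(n³)
C = n⁴ is O(n⁴)
B = eⁿ is O(eⁿ)
E = 3ⁿ is O(3ⁿ)

Therefore, the order from slowest to fastest is: D < A < C < B < E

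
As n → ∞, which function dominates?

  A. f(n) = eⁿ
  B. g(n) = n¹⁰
A

f(n) = eⁿ is O(eⁿ), while g(n) = n¹⁰ is O(n¹⁰).
Since O(eⁿ) grows faster than O(n¹⁰), f(n) dominates.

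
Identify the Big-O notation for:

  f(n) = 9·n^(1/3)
O(n^(1/3))

The dominant term in 9·n^(1/3) is 9·n^(1/3), which is Θ(n^(1/3)).
Constants are absorbed, so the tightest bound is O(n^(1/3)).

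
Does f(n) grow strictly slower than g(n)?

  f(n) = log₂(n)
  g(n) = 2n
True

f(n) = log₂(n) is O(log n), and g(n) = 2n is O(n).
Since O(log n) grows strictly slower than O(n), f(n) = o(g(n)) is true.
This means lim(n→∞) f(n)/g(n) = 0.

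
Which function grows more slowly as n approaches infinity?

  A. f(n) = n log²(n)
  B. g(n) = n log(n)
B

f(n) = n log²(n) is O(n log² n), while g(n) = n log(n) is O(n log n).
Since O(n log n) grows slower than O(n log² n), g(n) is dominated.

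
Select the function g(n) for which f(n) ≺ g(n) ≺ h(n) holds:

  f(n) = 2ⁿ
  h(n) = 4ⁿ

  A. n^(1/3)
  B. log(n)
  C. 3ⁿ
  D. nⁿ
C

We need g(n) with 2ⁿ = o(g(n)) and g(n) = o(4ⁿ), i.e. O(2ⁿ) ≺ g ≺ O(4ⁿ).
Check each option:
  A. n^(1/3) — O(n^(1/3)) does not grow strictly faster than f(n)
  B. log(n) — O(log n) does not grow strictly faster than f(n)
  C. 3ⁿ — O(3ⁿ) is strictly between O(2ⁿ) and O(4ⁿ) ✓
  D. nⁿ — O(nⁿ) does not grow strictly slower than h(n)

Only option C (3ⁿ) lies strictly between.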